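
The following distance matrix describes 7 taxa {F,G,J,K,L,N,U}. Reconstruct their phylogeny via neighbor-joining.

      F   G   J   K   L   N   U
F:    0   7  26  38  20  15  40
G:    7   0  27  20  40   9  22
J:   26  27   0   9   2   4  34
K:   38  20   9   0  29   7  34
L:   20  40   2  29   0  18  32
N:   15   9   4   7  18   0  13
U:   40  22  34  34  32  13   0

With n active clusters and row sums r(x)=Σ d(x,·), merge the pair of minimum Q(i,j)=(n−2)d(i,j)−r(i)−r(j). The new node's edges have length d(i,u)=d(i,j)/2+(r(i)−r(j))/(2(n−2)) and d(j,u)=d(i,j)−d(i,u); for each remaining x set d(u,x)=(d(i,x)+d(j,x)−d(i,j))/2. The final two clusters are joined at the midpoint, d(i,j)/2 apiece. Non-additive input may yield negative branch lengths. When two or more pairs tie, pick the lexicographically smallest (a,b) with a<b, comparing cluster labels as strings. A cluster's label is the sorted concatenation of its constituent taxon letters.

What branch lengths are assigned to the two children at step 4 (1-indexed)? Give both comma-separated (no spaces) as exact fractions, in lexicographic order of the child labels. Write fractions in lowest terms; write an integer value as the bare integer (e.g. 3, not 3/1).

337/32,543/32

1. join F+G (d=7, Q=-236) ⇒ FG; edges |F|=28/5, |G|=7/5
  updated: d(FG,J)=23, d(FG,K)=51/2, d(FG,L)=53/2, d(FG,N)=17/2, d(FG,U)=55/2
2. join J+L (d=2, Q=-343/2) ⇒ JL; edges |J|=-55/16, |L|=87/16
  updated: d(FG,JL)=95/4, d(JL,K)=18, d(JL,N)=10, d(JL,U)=32
3. join JL+K (d=18, Q=-457/4) ⇒ JKL; edges |JL|=71/8, |K|=73/8
  updated: d(FG,JKL)=125/8, d(JKL,N)=-1/2, d(JKL,U)=24
4. join FG+U (d=55/2, Q=-489/8) ⇒ FGU; edges |FG|=337/32, |U|=543/32
  updated: d(FGU,JKL)=97/16, d(FGU,N)=-3
5. join FGU+JKL (d=97/16, Q=-41/16) ⇒ FGJKLU; edges |FGU|=57/32, |JKL|=137/32
  updated: d(FGJKLU,N)=-153/32
6. join FGJKLU+N (d=-153/32) ⇒ FGJKLNU; edges |FGJKLU|=-153/64, |N|=-153/64
final tree: ((((F:28/5,G:7/5):337/32,U:543/32):57/32,((J:-55/16,L:87/16):71/8,K:73/8):137/32):-153/64,N:-153/64)
total length: 1785/32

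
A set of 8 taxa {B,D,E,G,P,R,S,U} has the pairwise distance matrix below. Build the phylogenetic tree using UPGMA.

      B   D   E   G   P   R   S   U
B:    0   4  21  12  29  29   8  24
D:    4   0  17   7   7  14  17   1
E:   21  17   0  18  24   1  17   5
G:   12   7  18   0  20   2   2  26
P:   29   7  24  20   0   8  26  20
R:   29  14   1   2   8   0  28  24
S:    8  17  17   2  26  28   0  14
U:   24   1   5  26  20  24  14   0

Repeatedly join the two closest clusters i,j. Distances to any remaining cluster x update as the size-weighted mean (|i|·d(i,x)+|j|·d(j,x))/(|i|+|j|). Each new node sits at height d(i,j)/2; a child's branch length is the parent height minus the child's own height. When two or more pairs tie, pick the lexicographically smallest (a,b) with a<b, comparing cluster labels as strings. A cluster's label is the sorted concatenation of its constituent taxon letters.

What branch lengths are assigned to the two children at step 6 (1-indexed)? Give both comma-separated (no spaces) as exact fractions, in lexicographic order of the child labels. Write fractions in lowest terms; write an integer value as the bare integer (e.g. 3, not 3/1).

11/12,43/6

iteration 1: select D,U (d=1); attach at lengths (1/2, 1/2); label the merged cluster DU
  updated: d(B,DU)=14, d(DU,E)=11, d(DU,G)=33/2, d(DU,P)=27/2, d(DU,R)=19, d(DU,S)=31/2
iteration 2: select E,R (d=1); attach at lengths (1/2, 1/2); label the merged cluster ER
  updated: d(B,ER)=25, d(DU,ER)=15, d(ER,G)=10, d(ER,P)=16, d(ER,S)=45/2
iteration 3: select G,S (d=2); attach at lengths (1, 1); label the merged cluster GS
  updated: d(B,GS)=10, d(DU,GS)=16, d(ER,GS)=65/4, d(GS,P)=23
iteration 4: select B,GS (d=10); attach at lengths (5, 4); label the merged cluster BGS
  updated: d(BGS,DU)=46/3, d(BGS,ER)=115/6, d(BGS,P)=25
iteration 5: select DU,P (d=27/2); attach at lengths (25/4, 27/4); label the merged cluster DPU
  updated: d(BGS,DPU)=167/9, d(DPU,ER)=46/3
iteration 6: select DPU,ER (d=46/3); attach at lengths (11/12, 43/6); label the merged cluster DEPRU
  updated: d(BGS,DEPRU)=94/5
iteration 7: select BGS,DEPRU (d=94/5); attach at lengths (22/5, 26/15); label the merged cluster BDEGPRSU
final tree: ((B:5,(G:1,S:1):4):22/5,(((D:1/2,U:1/2):25/4,P:27/4):11/12,(E:1/2,R:1/2):43/6):26/15)
total length: 2413/60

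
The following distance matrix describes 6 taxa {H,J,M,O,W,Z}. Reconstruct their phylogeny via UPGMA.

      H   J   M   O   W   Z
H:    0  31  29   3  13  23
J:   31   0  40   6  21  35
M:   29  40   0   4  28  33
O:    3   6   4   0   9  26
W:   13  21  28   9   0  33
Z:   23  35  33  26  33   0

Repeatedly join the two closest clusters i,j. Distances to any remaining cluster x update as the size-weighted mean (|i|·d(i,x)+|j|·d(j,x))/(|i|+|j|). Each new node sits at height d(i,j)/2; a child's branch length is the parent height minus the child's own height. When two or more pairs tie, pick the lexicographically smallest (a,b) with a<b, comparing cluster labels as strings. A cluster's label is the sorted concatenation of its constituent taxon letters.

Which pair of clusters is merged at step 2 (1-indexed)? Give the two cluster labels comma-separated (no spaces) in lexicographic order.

iteration 1: select H,O (d=3); attach at lengths (3/2, 3/2); label the merged cluster HO
  updated: d(HO,J)=37/2, d(HO,M)=33/2, d(HO,W)=11, d(HO,Z)=49/2
iteration 2: select HO,W (d=11); attach at lengths (4, 11/2); label the merged cluster HOW
  updated: d(HOW,J)=58/3, d(HOW,M)=61/3, d(HOW,Z)=82/3
iteration 3: select HOW,J (d=58/3); attach at lengths (25/6, 29/3); label the merged cluster HJOW
  updated: d(HJOW,M)=101/4, d(HJOW,Z)=117/4
iteration 4: select HJOW,M (d=101/4); attach at lengths (71/24, 101/8); label the merged cluster HJMOW
  updated: d(HJMOW,Z)=30
iteration 5: select HJMOW,Z (d=30); attach at lengths (19/8, 15); label the merged cluster HJMOWZ
final tree: (((((H:3/2,O:3/2):4,W:11/2):25/6,J:29/3):71/24,M:101/8):19/8,Z:15)
total length: 1423/24

HO,W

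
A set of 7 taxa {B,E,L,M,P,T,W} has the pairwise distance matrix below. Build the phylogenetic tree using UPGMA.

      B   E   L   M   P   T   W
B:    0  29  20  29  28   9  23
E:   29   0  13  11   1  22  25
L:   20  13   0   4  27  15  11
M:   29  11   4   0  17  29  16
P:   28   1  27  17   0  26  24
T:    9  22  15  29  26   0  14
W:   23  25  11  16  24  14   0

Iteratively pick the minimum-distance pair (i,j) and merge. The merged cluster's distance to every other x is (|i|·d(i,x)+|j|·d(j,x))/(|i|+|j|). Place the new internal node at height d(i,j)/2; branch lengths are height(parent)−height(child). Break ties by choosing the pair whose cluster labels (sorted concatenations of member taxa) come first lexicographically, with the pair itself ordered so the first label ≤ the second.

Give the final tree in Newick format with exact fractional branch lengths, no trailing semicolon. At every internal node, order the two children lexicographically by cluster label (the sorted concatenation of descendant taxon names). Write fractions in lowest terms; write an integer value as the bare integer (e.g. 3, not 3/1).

step 1: merge (E,P) at d=1; branch lengths E→1/2, P→1/2; new cluster EP
  updated: d(B,EP)=57/2, d(EP,L)=20, d(EP,M)=14, d(EP,T)=24, d(EP,W)=49/2
step 2: merge (L,M) at d=4; branch lengths L→2, M→2; new cluster LM
  updated: d(B,LM)=49/2, d(EP,LM)=17, d(LM,T)=22, d(LM,W)=27/2
step 3: merge (B,T) at d=9; branch lengths B→9/2, T→9/2; new cluster BT
  updated: d(BT,EP)=105/4, d(BT,LM)=93/4, d(BT,W)=37/2
step 4: merge (LM,W) at d=27/2; branch lengths LM→19/4, W→27/4; new cluster LMW
  updated: d(BT,LMW)=65/3, d(EP,LMW)=39/2
step 5: merge (EP,LMW) at d=39/2; branch lengths EP→37/4, LMW→3; new cluster ELMPW
  updated: d(BT,ELMPW)=47/2
step 6: merge (BT,ELMPW) at d=47/2; branch lengths BT→29/4, ELMPW→2; new cluster BELMPTW
final tree: ((B:9/2,T:9/2):29/4,((E:1/2,P:1/2):37/4,((L:2,M:2):19/4,W:27/4):3):2)
total length: 47

((B:9/2,T:9/2):29/4,((E:1/2,P:1/2):37/4,((L:2,M:2):19/4,W:27/4):3):2)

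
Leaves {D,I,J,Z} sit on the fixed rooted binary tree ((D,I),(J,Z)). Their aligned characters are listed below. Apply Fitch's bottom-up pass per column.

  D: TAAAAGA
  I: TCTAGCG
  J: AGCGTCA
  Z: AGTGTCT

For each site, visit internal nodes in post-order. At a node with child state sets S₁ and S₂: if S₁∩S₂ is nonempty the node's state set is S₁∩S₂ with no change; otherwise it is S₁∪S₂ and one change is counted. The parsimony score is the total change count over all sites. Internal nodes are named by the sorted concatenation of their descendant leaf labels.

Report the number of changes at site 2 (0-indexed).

2

DI@0: {T} ∩ {T} = {T} (intersection, +0)
JZ@0: {A} ∩ {A} = {A} (intersection, +0)
DIJZ@0: {T} ∪ {A} = {A,T} (union, +1)
DI@1: {A} ∪ {C} = {A,C} (union, +1)
JZ@1: {G} ∩ {G} = {G} (intersection, +0)
DIJZ@1: {A,C} ∪ {G} = {A,C,G} (union, +1)
DI@2: {A} ∪ {T} = {A,T} (union, +1)
JZ@2: {C} ∪ {T} = {C,T} (union, +1)
DIJZ@2: {A,T} ∩ {C,T} = {T} (intersection, +0)
DI@3: {A} ∩ {A} = {A} (intersection, +0)
JZ@3: {G} ∩ {G} = {G} (intersection, +0)
DIJZ@3: {A} ∪ {G} = {A,G} (union, +1)
DI@4: {A} ∪ {G} = {A,G} (union, +1)
JZ@4: {T} ∩ {T} = {T} (intersection, +0)
DIJZ@4: {A,G} ∪ {T} = {A,G,T} (union, +1)
DI@5: {G} ∪ {C} = {C,G} (union, +1)
JZ@5: {C} ∩ {C} = {C} (intersection, +0)
DIJZ@5: {C,G} ∩ {C} = {C} (intersection, +0)
DI@6: {A} ∪ {G} = {A,G} (union, +1)
JZ@6: {A} ∪ {T} = {A,T} (union, +1)
DIJZ@6: {A,G} ∩ {A,T} = {A} (intersection, +0)
per-site changes: [1, 2, 2, 1, 2, 1, 2]; total = 11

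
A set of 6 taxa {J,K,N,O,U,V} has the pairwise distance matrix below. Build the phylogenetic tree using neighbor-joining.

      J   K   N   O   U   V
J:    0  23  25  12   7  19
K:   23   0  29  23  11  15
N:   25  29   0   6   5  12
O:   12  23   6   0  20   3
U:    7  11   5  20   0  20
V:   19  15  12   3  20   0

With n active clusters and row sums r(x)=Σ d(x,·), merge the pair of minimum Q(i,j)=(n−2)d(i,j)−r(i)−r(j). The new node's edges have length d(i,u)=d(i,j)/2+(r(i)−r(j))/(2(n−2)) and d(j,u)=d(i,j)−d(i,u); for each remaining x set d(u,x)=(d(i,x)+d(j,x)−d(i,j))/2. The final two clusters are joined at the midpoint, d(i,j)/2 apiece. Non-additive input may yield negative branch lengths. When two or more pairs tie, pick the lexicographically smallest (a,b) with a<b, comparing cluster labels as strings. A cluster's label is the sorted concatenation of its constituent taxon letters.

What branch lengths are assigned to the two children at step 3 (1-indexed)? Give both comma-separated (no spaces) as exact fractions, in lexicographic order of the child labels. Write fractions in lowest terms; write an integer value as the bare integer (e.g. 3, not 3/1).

step 1: merge (J,U) at d=7, Q=-121; branch lengths J→51/8, U→5/8; new cluster JU
  updated: d(JU,K)=27/2, d(JU,N)=23/2, d(JU,O)=25/2, d(JU,V)=16
step 2: merge (JU,K) at d=27/2, Q=-187/2; branch lengths JU→9/4, K→45/4; new cluster JKU
  updated: d(JKU,N)=27/2, d(JKU,O)=11, d(JKU,V)=35/4
step 3: merge (JKU,V) at d=35/4, Q=-79/2; branch lengths JKU→27/4, V→2; new cluster JKUV
  updated: d(JKUV,N)=67/8, d(JKUV,O)=21/8
step 4: merge (JKUV,N) at d=67/8, Q=-17; branch lengths JKUV→5/2, N→47/8; new cluster JKNUV
  updated: d(JKNUV,O)=1/8
step 5: merge (JKNUV,O) at d=1/8; branch lengths JKNUV→1/16, O→1/16; new cluster JKNOUV
final tree: (((((J:51/8,U:5/8):9/4,K:45/4):27/4,V:2):5/2,N:47/8):1/16,O:1/16)
total length: 151/4

27/4,2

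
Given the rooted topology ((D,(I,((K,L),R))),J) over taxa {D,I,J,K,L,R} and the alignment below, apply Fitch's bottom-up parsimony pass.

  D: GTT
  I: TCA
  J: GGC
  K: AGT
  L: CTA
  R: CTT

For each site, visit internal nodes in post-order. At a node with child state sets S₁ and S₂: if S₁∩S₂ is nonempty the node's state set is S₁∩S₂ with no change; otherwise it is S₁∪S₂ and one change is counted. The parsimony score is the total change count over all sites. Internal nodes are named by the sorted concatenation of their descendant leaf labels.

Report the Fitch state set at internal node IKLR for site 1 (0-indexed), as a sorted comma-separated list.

C,T

site 0, node KL: K={A} ∪ L={C} → {A,C} (+1)
site 0, node KLR: KL={A,C} ∩ R={C} → {C} (+0)
site 0, node IKLR: I={T} ∪ KLR={C} → {C,T} (+1)
site 0, node DIKLR: D={G} ∪ IKLR={C,T} → {C,G,T} (+1)
site 0, node DIJKLR: DIKLR={C,G,T} ∩ J={G} → {G} (+0)
site 1, node KL: K={G} ∪ L={T} → {G,T} (+1)
site 1, node KLR: KL={G,T} ∩ R={T} → {T} (+0)
site 1, node IKLR: I={C} ∪ KLR={T} → {C,T} (+1)
site 1, node DIKLR: D={T} ∩ IKLR={C,T} → {T} (+0)
site 1, node DIJKLR: DIKLR={T} ∪ J={G} → {G,T} (+1)
site 2, node KL: K={T} ∪ L={A} → {A,T} (+1)
site 2, node KLR: KL={A,T} ∩ R={T} → {T} (+0)
site 2, node IKLR: I={A} ∪ KLR={T} → {A,T} (+1)
site 2, node DIKLR: D={T} ∩ IKLR={A,T} → {T} (+0)
site 2, node DIJKLR: DIKLR={T} ∪ J={C} → {C,T} (+1)
per-site changes: [3, 3, 3]; total = 9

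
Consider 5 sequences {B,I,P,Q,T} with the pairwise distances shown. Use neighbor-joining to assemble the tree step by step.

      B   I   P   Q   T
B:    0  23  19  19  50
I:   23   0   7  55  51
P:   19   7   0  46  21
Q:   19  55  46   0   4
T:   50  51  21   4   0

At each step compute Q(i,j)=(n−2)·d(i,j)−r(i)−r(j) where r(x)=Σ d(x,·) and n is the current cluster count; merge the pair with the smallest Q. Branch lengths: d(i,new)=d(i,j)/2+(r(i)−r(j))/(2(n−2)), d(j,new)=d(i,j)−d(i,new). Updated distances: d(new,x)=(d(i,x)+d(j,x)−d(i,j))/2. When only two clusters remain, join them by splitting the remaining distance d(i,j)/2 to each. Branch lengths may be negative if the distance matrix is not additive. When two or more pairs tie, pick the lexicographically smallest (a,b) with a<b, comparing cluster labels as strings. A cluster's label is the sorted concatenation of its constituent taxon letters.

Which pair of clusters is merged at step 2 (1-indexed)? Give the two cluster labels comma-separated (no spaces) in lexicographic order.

step 1: merge (Q,T) at d=4, Q=-238; branch lengths Q→5/3, T→7/3; new cluster QT
  updated: d(B,QT)=65/2, d(I,QT)=51, d(P,QT)=63/2
step 2: merge (B,QT) at d=65/2, Q=-249/2; branch lengths B→49/8, QT→211/8; new cluster BQT
  updated: d(BQT,I)=83/4, d(BQT,P)=9
step 3: merge (BQT,I) at d=83/4, Q=-147/4; branch lengths BQT→91/8, I→75/8; new cluster BIQT
  updated: d(BIQT,P)=-19/8
step 4: merge (BIQT,P) at d=-19/8; branch lengths BIQT→-19/16, P→-19/16; new cluster BIPQT
final tree: (((B:49/8,(Q:5/3,T:7/3):211/8):91/8,I:75/8):-19/16,P:-19/16)
total length: 439/8

B,QT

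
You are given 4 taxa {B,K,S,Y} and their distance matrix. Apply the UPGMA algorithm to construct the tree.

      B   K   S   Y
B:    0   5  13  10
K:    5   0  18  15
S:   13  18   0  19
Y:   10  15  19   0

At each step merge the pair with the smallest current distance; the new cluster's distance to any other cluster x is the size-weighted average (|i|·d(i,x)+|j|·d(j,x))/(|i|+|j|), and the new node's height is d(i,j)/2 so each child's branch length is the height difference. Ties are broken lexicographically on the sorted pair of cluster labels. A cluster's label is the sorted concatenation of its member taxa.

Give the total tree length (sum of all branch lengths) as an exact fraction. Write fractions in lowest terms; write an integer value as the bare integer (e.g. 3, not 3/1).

305/12

iteration 1: select B,K (d=5); attach at lengths (5/2, 5/2); label the merged cluster BK
  updated: d(BK,S)=31/2, d(BK,Y)=25/2
iteration 2: select BK,Y (d=25/2); attach at lengths (15/4, 25/4); label the merged cluster BKY
  updated: d(BKY,S)=50/3
iteration 3: select BKY,S (d=50/3); attach at lengths (25/12, 25/3); label the merged cluster BKSY
final tree: (((B:5/2,K:5/2):15/4,Y:25/4):25/12,S:25/3)
total length: 305/12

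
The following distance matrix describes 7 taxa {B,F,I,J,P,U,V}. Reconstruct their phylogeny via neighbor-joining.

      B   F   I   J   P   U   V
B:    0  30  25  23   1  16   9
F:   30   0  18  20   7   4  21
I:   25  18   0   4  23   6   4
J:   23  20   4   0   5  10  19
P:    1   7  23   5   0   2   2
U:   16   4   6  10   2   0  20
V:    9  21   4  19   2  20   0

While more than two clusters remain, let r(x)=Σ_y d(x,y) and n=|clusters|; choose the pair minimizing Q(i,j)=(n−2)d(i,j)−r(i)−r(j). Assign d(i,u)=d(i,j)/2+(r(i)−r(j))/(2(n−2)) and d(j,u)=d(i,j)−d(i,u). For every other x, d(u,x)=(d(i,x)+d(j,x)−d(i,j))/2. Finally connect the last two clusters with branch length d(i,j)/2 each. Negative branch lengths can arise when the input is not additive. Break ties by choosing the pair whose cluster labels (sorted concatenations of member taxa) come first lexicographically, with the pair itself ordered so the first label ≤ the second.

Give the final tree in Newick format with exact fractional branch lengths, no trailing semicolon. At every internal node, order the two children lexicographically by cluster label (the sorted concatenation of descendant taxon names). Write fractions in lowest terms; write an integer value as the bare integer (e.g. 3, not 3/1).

1. join I+J (d=4, Q=-141) ⇒ IJ; edges |I|=19/10, |J|=21/10
  updated: d(B,IJ)=22, d(F,IJ)=17, d(IJ,P)=12, d(IJ,U)=6, d(IJ,V)=19/2
2. join F+U (d=4, Q=-111) ⇒ FU; edges |F|=47/8, |U|=-15/8
  updated: d(B,FU)=21, d(FU,IJ)=19/2, d(FU,P)=5/2, d(FU,V)=37/2
3. join FU+IJ (d=19/2, Q=-76) ⇒ FIJU; edges |FU|=9/2, |IJ|=5
  updated: d(B,FIJU)=67/4, d(FIJU,P)=5/2, d(FIJU,V)=37/4
4. join B+P (d=1, Q=-121/4) ⇒ BP; edges |B|=93/16, |P|=-77/16
  updated: d(BP,FIJU)=73/8, d(BP,V)=5
5. join BP+FIJU (d=73/8, Q=-187/8) ⇒ BFIJPU; edges |BP|=39/16, |FIJU|=107/16
  updated: d(BFIJPU,V)=41/16
6. join BFIJPU+V (d=41/16) ⇒ BFIJPUV; edges |BFIJPU|=41/32, |V|=41/32
final tree: (((B:93/16,P:-77/16):39/16,((F:47/8,U:-15/8):9/2,(I:19/10,J:21/10):5):107/16):41/32,V:41/32)
total length: 483/16

(((B:93/16,P:-77/16):39/16,((F:47/8,U:-15/8):9/2,(I:19/10,J:21/10):5):107/16):41/32,V:41/32)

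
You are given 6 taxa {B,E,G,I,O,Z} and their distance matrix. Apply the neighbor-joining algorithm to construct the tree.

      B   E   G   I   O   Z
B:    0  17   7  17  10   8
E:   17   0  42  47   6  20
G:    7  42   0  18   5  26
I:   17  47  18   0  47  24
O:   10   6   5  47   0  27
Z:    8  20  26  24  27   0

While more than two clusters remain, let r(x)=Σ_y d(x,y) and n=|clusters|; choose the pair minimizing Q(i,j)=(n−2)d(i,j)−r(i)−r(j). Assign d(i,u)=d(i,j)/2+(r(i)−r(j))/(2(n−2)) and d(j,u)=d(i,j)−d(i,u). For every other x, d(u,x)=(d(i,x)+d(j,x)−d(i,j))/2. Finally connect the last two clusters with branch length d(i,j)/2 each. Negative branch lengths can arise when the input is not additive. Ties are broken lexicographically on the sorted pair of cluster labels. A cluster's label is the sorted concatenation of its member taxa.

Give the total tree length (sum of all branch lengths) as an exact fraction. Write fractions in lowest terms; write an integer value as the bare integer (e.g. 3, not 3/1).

803/16

step 1: merge (E,O) at d=6, Q=-203; branch lengths E→61/8, O→-13/8; new cluster EO
  updated: d(B,EO)=21/2, d(EO,G)=41/2, d(EO,I)=44, d(EO,Z)=41/2
step 2: merge (G,I) at d=18, Q=-241/2; branch lengths G→15/4, I→57/4; new cluster GI
  updated: d(B,GI)=3, d(EO,GI)=93/4, d(GI,Z)=16
step 3: merge (B,GI) at d=3, Q=-231/4; branch lengths B→-59/16, GI→107/16; new cluster BGI
  updated: d(BGI,EO)=123/8, d(BGI,Z)=21/2
step 4: merge (BGI,EO) at d=123/8, Q=-371/8; branch lengths BGI→43/16, EO→203/16; new cluster BEGIO
  updated: d(BEGIO,Z)=125/16
step 5: merge (BEGIO,Z) at d=125/16; branch lengths BEGIO→125/32, Z→125/32; new cluster BEGIOZ
final tree: (((B:-59/16,(G:15/4,I:57/4):107/16):43/16,(E:61/8,O:-13/8):203/16):125/32,Z:125/32)
total length: 803/16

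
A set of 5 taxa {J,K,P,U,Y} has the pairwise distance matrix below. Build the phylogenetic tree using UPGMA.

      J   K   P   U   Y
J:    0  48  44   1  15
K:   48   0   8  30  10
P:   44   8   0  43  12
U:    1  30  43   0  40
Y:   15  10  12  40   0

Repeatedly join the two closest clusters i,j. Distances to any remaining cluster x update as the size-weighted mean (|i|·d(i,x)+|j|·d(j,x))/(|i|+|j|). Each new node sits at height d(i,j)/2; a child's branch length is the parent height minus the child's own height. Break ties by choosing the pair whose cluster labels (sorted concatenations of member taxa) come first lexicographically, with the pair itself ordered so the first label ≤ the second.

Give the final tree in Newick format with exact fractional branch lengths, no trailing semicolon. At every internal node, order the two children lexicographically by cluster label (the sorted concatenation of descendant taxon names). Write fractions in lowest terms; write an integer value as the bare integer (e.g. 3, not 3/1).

((J:1/2,U:1/2):107/6,((K:4,P:4):3/2,Y:11/2):77/6)

1. join J+U (d=1) ⇒ JU; edges |J|=1/2, |U|=1/2
  updated: d(JU,K)=39, d(JU,P)=87/2, d(JU,Y)=55/2
2. join K+P (d=8) ⇒ KP; edges |K|=4, |P|=4
  updated: d(JU,KP)=165/4, d(KP,Y)=11
3. join KP+Y (d=11) ⇒ KPY; edges |KP|=3/2, |Y|=11/2
  updated: d(JU,KPY)=110/3
4. join JU+KPY (d=110/3) ⇒ JKPUY; edges |JU|=107/6, |KPY|=77/6
final tree: ((J:1/2,U:1/2):107/6,((K:4,P:4):3/2,Y:11/2):77/6)
total length: 140/3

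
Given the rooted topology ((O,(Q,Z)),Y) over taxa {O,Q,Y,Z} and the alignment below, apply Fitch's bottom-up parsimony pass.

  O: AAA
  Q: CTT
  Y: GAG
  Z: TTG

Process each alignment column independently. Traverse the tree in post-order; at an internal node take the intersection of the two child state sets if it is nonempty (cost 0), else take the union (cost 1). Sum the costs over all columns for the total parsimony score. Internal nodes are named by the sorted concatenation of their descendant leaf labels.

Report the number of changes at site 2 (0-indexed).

2

QZ@0: {C} ∪ {T} = {C,T} (union, +1)
OQZ@0: {A} ∪ {C,T} = {A,C,T} (union, +1)
OQYZ@0: {A,C,T} ∪ {G} = {A,C,G,T} (union, +1)
QZ@1: {T} ∩ {T} = {T} (intersection, +0)
OQZ@1: {A} ∪ {T} = {A,T} (union, +1)
OQYZ@1: {A,T} ∩ {A} = {A} (intersection, +0)
QZ@2: {T} ∪ {G} = {G,T} (union, +1)
OQZ@2: {A} ∪ {G,T} = {A,G,T} (union, +1)
OQYZ@2: {A,G,T} ∩ {G} = {G} (intersection, +0)
per-site changes: [3, 1, 2]; total = 6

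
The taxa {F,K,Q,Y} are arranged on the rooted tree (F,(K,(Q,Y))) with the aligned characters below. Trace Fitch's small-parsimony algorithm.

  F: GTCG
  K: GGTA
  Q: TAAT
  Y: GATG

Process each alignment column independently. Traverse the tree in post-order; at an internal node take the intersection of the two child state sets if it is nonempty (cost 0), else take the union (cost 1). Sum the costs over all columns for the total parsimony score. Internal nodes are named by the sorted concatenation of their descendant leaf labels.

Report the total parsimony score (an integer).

7

[col 0] QY: children Q:{T}, Y:{G} ∪→ {G,T}; cost 1
[col 0] KQY: children K:{G}, QY:{G,T} ∩→ {G}; cost 0
[col 0] FKQY: children F:{G}, KQY:{G} ∩→ {G}; cost 0
[col 1] QY: children Q:{A}, Y:{A} ∩→ {A}; cost 0
[col 1] KQY: children K:{G}, QY:{A} ∪→ {A,G}; cost 1
[col 1] FKQY: children F:{T}, KQY:{A,G} ∪→ {A,G,T}; cost 1
[col 2] QY: children Q:{A}, Y:{T} ∪→ {A,T}; cost 1
[col 2] KQY: children K:{T}, QY:{A,T} ∩→ {T}; cost 0
[col 2] FKQY: children F:{C}, KQY:{T} ∪→ {C,T}; cost 1
[col 3] QY: children Q:{T}, Y:{G} ∪→ {G,T}; cost 1
[col 3] KQY: children K:{A}, QY:{G,T} ∪→ {A,G,T}; cost 1
[col 3] FKQY: children F:{G}, KQY:{A,G,T} ∩→ {G}; cost 0
per-site changes: [1, 2, 2, 2]; total = 7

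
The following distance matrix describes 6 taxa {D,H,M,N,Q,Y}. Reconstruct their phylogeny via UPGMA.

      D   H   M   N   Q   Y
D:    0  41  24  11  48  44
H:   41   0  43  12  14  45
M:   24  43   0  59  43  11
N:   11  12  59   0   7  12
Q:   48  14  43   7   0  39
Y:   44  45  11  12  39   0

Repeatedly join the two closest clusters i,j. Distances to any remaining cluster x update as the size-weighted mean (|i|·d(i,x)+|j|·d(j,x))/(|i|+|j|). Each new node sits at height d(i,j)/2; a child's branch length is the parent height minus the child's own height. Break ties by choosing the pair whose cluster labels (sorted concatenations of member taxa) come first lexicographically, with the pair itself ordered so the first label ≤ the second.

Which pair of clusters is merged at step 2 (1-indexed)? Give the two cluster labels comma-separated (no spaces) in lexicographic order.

step 1: merge (N,Q) at d=7; branch lengths N→7/2, Q→7/2; new cluster NQ
  updated: d(D,NQ)=59/2, d(H,NQ)=13, d(M,NQ)=51, d(NQ,Y)=51/2
step 2: merge (M,Y) at d=11; branch lengths M→11/2, Y→11/2; new cluster MY
  updated: d(D,MY)=34, d(H,MY)=44, d(MY,NQ)=153/4
step 3: merge (H,NQ) at d=13; branch lengths H→13/2, NQ→3; new cluster HNQ
  updated: d(D,HNQ)=100/3, d(HNQ,MY)=241/6
step 4: merge (D,HNQ) at d=100/3; branch lengths D→50/3, HNQ→61/6; new cluster DHNQ
  updated: d(DHNQ,MY)=309/8
step 5: merge (DHNQ,MY) at d=309/8; branch lengths DHNQ→127/48, MY→221/16; new cluster DHMNQY
final tree: ((D:50/3,(H:13/2,(N:7/2,Q:7/2):3):61/6):127/48,(M:11/2,Y:11/2):221/16)
total length: 1699/24

M,Y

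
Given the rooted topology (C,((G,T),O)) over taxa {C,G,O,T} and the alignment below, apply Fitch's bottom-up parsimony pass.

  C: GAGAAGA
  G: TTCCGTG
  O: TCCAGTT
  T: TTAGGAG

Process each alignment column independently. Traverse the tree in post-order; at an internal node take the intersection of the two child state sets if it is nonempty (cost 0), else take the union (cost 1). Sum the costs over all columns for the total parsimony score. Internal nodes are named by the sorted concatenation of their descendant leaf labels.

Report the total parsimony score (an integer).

12

site 0, node GT: G={T} ∩ T={T} → {T} (+0)
site 0, node GOT: GT={T} ∩ O={T} → {T} (+0)
site 0, node CGOT: C={G} ∪ GOT={T} → {G,T} (+1)
site 1, node GT: G={T} ∩ T={T} → {T} (+0)
site 1, node GOT: GT={T} ∪ O={C} → {C,T} (+1)
site 1, node CGOT: C={A} ∪ GOT={C,T} → {A,C,T} (+1)
site 2, node GT: G={C} ∪ T={A} → {A,C} (+1)
site 2, node GOT: GT={A,C} ∩ O={C} → {C} (+0)
site 2, node CGOT: C={G} ∪ GOT={C} → {C,G} (+1)
site 3, node GT: G={C} ∪ T={G} → {C,G} (+1)
site 3, node GOT: GT={C,G} ∪ O={A} → {A,C,G} (+1)
site 3, node CGOT: C={A} ∩ GOT={A,C,G} → {A} (+0)
site 4, node GT: G={G} ∩ T={G} → {G} (+0)
site 4, node GOT: GT={G} ∩ O={G} → {G} (+0)
site 4, node CGOT: C={A} ∪ GOT={G} → {A,G} (+1)
site 5, node GT: G={T} ∪ T={A} → {A,T} (+1)
site 5, node GOT: GT={A,T} ∩ O={T} → {T} (+0)
site 5, node CGOT: C={G} ∪ GOT={T} → {G,T} (+1)
site 6, node GT: G={G} ∩ T={G} → {G} (+0)
site 6, node GOT: GT={G} ∪ O={T} → {G,T} (+1)
site 6, node CGOT: C={A} ∪ GOT={G,T} → {A,G,T} (+1)
per-site changes: [1, 2, 2, 2, 1, 2, 2]; total = 12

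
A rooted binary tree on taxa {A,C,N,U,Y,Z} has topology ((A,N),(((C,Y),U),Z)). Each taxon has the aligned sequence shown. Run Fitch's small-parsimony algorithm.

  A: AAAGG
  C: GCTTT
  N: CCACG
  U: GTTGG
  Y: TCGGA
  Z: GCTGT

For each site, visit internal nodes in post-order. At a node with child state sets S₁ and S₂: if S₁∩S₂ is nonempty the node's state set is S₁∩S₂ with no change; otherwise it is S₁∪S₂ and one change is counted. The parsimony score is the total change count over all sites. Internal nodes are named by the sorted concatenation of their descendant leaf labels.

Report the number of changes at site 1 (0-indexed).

2

[col 0] AN: children A:{A}, N:{C} ∪→ {A,C}; cost 1
[col 0] CY: children C:{G}, Y:{T} ∪→ {G,T}; cost 1
[col 0] CUY: children CY:{G,T}, U:{G} ∩→ {G}; cost 0
[col 0] CUYZ: children CUY:{G}, Z:{G} ∩→ {G}; cost 0
[col 0] ACNUYZ: children AN:{A,C}, CUYZ:{G} ∪→ {A,C,G}; cost 1
[col 1] AN: children A:{A}, N:{C} ∪→ {A,C}; cost 1
[col 1] CY: children C:{C}, Y:{C} ∩→ {C}; cost 0
[col 1] CUY: children CY:{C}, U:{T} ∪→ {C,T}; cost 1
[col 1] CUYZ: children CUY:{C,T}, Z:{C} ∩→ {C}; cost 0
[col 1] ACNUYZ: children AN:{A,C}, CUYZ:{C} ∩→ {C}; cost 0
[col 2] AN: children A:{A}, N:{A} ∩→ {A}; cost 0
[col 2] CY: children C:{T}, Y:{G} ∪→ {G,T}; cost 1
[col 2] CUY: children CY:{G,T}, U:{T} ∩→ {T}; cost 0
[col 2] CUYZ: children CUY:{T}, Z:{T} ∩→ {T}; cost 0
[col 2] ACNUYZ: children AN:{A}, CUYZ:{T} ∪→ {A,T}; cost 1
[col 3] AN: children A:{G}, N:{C} ∪→ {C,G}; cost 1
[col 3] CY: children C:{T}, Y:{G} ∪→ {G,T}; cost 1
[col 3] CUY: children CY:{G,T}, U:{G} ∩→ {G}; cost 0
[col 3] CUYZ: children CUY:{G}, Z:{G} ∩→ {G}; cost 0
[col 3] ACNUYZ: children AN:{C,G}, CUYZ:{G} ∩→ {G}; cost 0
[col 4] AN: children A:{G}, N:{G} ∩→ {G}; cost 0
[col 4] CY: children C:{T}, Y:{A} ∪→ {A,T}; cost 1
[col 4] CUY: children CY:{A,T}, U:{G} ∪→ {A,G,T}; cost 1
[col 4] CUYZ: children CUY:{A,G,T}, Z:{T} ∩→ {T}; cost 0
[col 4] ACNUYZ: children AN:{G}, CUYZ:{T} ∪→ {G,T}; cost 1
per-site changes: [3, 2, 2, 2, 3]; total = 12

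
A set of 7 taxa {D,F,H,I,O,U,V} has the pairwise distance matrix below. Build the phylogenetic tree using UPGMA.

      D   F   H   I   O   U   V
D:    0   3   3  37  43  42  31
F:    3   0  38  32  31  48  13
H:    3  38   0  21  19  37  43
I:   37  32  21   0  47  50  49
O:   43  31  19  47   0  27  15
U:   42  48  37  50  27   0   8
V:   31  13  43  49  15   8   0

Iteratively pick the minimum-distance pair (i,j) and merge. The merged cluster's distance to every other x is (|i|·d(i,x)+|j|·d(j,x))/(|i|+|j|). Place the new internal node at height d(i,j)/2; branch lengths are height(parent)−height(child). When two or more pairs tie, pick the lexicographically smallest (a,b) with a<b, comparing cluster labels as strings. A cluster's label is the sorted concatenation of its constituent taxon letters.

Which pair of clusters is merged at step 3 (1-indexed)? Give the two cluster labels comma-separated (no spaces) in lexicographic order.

H,O

iteration 1: select D,F (d=3); attach at lengths (3/2, 3/2); label the merged cluster DF
  updated: d(DF,H)=41/2, d(DF,I)=69/2, d(DF,O)=37, d(DF,U)=45, d(DF,V)=22
iteration 2: select U,V (d=8); attach at lengths (4, 4); label the merged cluster UV
  updated: d(DF,UV)=67/2, d(H,UV)=40, d(I,UV)=99/2, d(O,UV)=21
iteration 3: select H,O (d=19); attach at lengths (19/2, 19/2); label the merged cluster HO
  updated: d(DF,HO)=115/4, d(HO,I)=34, d(HO,UV)=61/2
iteration 4: select DF,HO (d=115/4); attach at lengths (103/8, 39/8); label the merged cluster DFHO
  updated: d(DFHO,I)=137/4, d(DFHO,UV)=32
iteration 5: select DFHO,UV (d=32); attach at lengths (13/8, 12); label the merged cluster DFHOUV
  updated: d(DFHOUV,I)=118/3
iteration 6: select DFHOUV,I (d=118/3); attach at lengths (11/3, 59/3); label the merged cluster DFHIOUV
final tree: ((((D:3/2,F:3/2):103/8,(H:19/2,O:19/2):39/8):13/8,(U:4,V:4):12):11/3,I:59/3)
total length: 2033/24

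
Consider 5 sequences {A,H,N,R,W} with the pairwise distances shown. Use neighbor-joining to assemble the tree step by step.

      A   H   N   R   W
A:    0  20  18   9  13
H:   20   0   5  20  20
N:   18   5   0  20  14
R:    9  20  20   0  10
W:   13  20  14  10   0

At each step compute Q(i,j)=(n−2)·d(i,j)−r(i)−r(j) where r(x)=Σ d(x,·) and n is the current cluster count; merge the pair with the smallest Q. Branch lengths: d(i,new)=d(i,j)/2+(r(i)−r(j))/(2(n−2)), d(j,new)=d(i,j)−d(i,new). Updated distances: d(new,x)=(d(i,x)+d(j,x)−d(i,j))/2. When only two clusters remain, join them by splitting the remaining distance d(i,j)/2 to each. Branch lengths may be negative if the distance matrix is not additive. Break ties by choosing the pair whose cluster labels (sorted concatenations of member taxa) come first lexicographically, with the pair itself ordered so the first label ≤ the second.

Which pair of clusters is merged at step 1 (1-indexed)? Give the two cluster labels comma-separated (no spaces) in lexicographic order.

iteration 1: select H,N (d=5, Q=-107); attach at lengths (23/6, 7/6); label the merged cluster HN
  updated: d(A,HN)=33/2, d(HN,R)=35/2, d(HN,W)=29/2
iteration 2: select A,R (d=9, Q=-57); attach at lengths (5, 4); label the merged cluster AR
  updated: d(AR,HN)=25/2, d(AR,W)=7
iteration 3: select AR,HN (d=25/2, Q=-34); attach at lengths (5/2, 10); label the merged cluster AHNR
  updated: d(AHNR,W)=9/2
iteration 4: select AHNR,W (d=9/2); attach at lengths (9/4, 9/4); label the merged cluster AHNRW
final tree: (((A:5,R:4):5/2,(H:23/6,N:7/6):10):9/4,W:9/4)
total length: 31

H,N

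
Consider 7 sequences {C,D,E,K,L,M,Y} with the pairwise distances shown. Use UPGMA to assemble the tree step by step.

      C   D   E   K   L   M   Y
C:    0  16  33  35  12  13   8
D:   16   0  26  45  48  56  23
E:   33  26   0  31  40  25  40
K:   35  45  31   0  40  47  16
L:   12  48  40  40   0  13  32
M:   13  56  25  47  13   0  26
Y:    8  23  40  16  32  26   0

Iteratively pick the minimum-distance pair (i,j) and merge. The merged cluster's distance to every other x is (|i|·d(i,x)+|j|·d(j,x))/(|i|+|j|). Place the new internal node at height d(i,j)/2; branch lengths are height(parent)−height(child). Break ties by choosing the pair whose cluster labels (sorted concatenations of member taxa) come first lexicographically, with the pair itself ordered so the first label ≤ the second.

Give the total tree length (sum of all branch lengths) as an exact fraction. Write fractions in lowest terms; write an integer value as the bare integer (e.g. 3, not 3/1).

2581/30

1. join C+Y (d=8) ⇒ CY; edges |C|=4, |Y|=4
  updated: d(CY,D)=39/2, d(CY,E)=73/2, d(CY,K)=51/2, d(CY,L)=22, d(CY,M)=39/2
2. join L+M (d=13) ⇒ LM; edges |L|=13/2, |M|=13/2
  updated: d(CY,LM)=83/4, d(D,LM)=52, d(E,LM)=65/2, d(K,LM)=87/2
3. join CY+D (d=39/2) ⇒ CDY; edges |CY|=23/4, |D|=39/4
  updated: d(CDY,E)=33, d(CDY,K)=32, d(CDY,LM)=187/6
4. join E+K (d=31) ⇒ EK; edges |E|=31/2, |K|=31/2
  updated: d(CDY,EK)=65/2, d(EK,LM)=38
5. join CDY+LM (d=187/6) ⇒ CDLMY; edges |CDY|=35/6, |LM|=109/12
  updated: d(CDLMY,EK)=347/10
6. join CDLMY+EK (d=347/10) ⇒ CDEKLMY; edges |CDLMY|=53/30, |EK|=37/20
final tree: ((((C:4,Y:4):23/4,D:39/4):35/6,(L:13/2,M:13/2):109/12):53/30,(E:31/2,K:31/2):37/20)
total length: 2581/30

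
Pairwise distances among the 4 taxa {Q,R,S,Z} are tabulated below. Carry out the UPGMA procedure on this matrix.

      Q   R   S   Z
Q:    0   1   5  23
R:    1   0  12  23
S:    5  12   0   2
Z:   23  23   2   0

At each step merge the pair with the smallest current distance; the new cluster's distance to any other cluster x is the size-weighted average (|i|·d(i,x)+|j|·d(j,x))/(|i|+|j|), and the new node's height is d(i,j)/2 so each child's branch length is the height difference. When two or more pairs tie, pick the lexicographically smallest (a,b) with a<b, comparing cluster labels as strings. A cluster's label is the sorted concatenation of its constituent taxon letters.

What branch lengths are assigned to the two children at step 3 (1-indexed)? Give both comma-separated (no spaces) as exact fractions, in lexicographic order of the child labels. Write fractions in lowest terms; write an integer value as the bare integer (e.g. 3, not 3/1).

1. join Q+R (d=1) ⇒ QR; edges |Q|=1/2, |R|=1/2
  updated: d(QR,S)=17/2, d(QR,Z)=23
2. join S+Z (d=2) ⇒ SZ; edges |S|=1, |Z|=1
  updated: d(QR,SZ)=63/4
3. join QR+SZ (d=63/4) ⇒ QRSZ; edges |QR|=59/8, |SZ|=55/8
final tree: ((Q:1/2,R:1/2):59/8,(S:1,Z:1):55/8)
total length: 69/4

59/8,55/8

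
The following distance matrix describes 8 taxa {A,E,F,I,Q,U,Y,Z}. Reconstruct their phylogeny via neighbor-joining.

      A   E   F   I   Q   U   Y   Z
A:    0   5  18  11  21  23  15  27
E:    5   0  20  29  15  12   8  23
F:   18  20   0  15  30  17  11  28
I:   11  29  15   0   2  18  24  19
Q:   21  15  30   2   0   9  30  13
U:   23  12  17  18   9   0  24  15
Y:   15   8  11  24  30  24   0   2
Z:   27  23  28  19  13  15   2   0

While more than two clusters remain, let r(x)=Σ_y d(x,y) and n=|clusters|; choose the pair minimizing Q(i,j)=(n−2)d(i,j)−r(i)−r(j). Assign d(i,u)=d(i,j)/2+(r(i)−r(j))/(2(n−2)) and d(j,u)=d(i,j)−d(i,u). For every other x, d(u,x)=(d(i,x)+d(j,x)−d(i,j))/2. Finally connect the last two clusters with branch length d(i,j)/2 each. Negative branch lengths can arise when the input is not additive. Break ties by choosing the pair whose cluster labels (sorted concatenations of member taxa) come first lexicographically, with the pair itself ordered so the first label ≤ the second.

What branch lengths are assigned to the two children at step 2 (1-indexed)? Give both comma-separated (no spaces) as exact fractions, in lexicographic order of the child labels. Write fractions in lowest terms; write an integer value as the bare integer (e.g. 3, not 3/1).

4/5,6/5

step 1: merge (Y,Z) at d=2, Q=-229; branch lengths Y→-1/12, Z→25/12; new cluster YZ
  updated: d(A,YZ)=20, d(E,YZ)=29/2, d(F,YZ)=37/2, d(I,YZ)=41/2, d(Q,YZ)=41/2, d(U,YZ)=37/2
step 2: merge (I,Q) at d=2, Q=-183; branch lengths I→4/5, Q→6/5; new cluster IQ
  updated: d(A,IQ)=15, d(E,IQ)=21, d(F,IQ)=43/2, d(IQ,U)=25/2, d(IQ,YZ)=39/2
step 3: merge (A,E) at d=5, Q=-267/2; branch lengths A→57/16, E→23/16; new cluster AE
  updated: d(AE,F)=33/2, d(AE,IQ)=31/2, d(AE,U)=15, d(AE,YZ)=59/4
step 4: merge (IQ,U) at d=25/2, Q=-189/2; branch lengths IQ→29/4, U→21/4; new cluster IQU
  updated: d(AE,IQU)=9, d(F,IQU)=13, d(IQU,YZ)=51/4
step 5: merge (AE,IQU) at d=9, Q=-57; branch lengths AE→47/8, IQU→25/8; new cluster AEIQU
  updated: d(AEIQU,F)=41/4, d(AEIQU,YZ)=37/4
step 6: merge (AEIQU,F) at d=41/4, Q=-38; branch lengths AEIQU→1/2, F→39/4; new cluster AEFIQU
  updated: d(AEFIQU,YZ)=35/4
step 7: merge (AEFIQU,YZ) at d=35/4; branch lengths AEFIQU→35/8, YZ→35/8; new cluster AEFIQUYZ
final tree: ((((A:57/16,E:23/16):47/8,((I:4/5,Q:6/5):29/4,U:21/4):25/8):1/2,F:39/4):35/8,(Y:-1/12,Z:25/12):35/8)
total length: 99/2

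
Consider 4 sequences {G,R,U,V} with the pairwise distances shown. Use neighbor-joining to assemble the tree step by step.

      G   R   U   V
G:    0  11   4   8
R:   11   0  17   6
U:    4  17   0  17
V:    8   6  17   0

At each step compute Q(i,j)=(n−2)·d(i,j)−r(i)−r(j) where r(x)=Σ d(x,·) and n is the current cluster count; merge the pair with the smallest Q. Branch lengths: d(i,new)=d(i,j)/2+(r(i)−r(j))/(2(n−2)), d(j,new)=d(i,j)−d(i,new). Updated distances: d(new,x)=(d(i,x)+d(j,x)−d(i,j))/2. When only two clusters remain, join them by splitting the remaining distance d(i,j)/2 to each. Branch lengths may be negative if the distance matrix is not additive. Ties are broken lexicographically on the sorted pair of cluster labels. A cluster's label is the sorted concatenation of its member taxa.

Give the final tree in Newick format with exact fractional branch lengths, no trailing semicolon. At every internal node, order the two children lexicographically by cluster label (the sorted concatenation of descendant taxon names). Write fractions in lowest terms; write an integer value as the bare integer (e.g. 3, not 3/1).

(((G:-7/4,U:23/4):33/4,R:15/4):9/8,V:9/8)

step 1: merge (G,U) at d=4, Q=-53; branch lengths G→-7/4, U→23/4; new cluster GU
  updated: d(GU,R)=12, d(GU,V)=21/2
step 2: merge (GU,R) at d=12, Q=-57/2; branch lengths GU→33/4, R→15/4; new cluster GRU
  updated: d(GRU,V)=9/4
step 3: merge (GRU,V) at d=9/4; branch lengths GRU→9/8, V→9/8; new cluster GRUV
final tree: (((G:-7/4,U:23/4):33/4,R:15/4):9/8,V:9/8)
total length: 73/4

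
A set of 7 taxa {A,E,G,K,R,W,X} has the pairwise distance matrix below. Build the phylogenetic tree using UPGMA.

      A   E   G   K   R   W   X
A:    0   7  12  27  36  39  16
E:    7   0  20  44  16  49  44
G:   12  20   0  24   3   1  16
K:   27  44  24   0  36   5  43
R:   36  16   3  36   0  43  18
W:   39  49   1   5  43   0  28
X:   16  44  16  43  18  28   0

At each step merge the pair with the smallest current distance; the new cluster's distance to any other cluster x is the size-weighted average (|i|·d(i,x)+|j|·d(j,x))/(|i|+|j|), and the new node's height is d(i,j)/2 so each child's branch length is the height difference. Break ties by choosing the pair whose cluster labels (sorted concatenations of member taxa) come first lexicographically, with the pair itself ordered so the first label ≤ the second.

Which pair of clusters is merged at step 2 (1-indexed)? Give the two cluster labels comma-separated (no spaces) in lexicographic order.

iteration 1: select G,W (d=1); attach at lengths (1/2, 1/2); label the merged cluster GW
  updated: d(A,GW)=51/2, d(E,GW)=69/2, d(GW,K)=29/2, d(GW,R)=23, d(GW,X)=22
iteration 2: select A,E (d=7); attach at lengths (7/2, 7/2); label the merged cluster AE
  updated: d(AE,GW)=30, d(AE,K)=71/2, d(AE,R)=26, d(AE,X)=30
iteration 3: select GW,K (d=29/2); attach at lengths (27/4, 29/4); label the merged cluster GKW
  updated: d(AE,GKW)=191/6, d(GKW,R)=82/3, d(GKW,X)=29
iteration 4: select R,X (d=18); attach at lengths (9, 9); label the merged cluster RX
  updated: d(AE,RX)=28, d(GKW,RX)=169/6
iteration 5: select AE,RX (d=28); attach at lengths (21/2, 5); label the merged cluster AERX
  updated: d(AERX,GKW)=30
iteration 6: select AERX,GKW (d=30); attach at lengths (1, 31/4); label the merged cluster AEGKRWX
final tree: (((A:7/2,E:7/2):21/2,(R:9,X:9):5):1,((G:1/2,W:1/2):27/4,K:29/4):31/4)
total length: 257/4

A,E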